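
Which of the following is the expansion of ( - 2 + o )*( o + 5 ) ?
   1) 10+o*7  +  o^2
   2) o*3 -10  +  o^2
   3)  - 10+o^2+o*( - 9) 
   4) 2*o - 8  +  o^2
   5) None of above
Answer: 2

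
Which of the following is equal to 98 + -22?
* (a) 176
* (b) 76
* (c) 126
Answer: b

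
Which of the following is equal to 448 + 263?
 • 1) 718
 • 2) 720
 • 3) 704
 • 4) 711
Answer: 4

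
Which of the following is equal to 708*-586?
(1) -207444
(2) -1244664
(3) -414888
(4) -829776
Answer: 3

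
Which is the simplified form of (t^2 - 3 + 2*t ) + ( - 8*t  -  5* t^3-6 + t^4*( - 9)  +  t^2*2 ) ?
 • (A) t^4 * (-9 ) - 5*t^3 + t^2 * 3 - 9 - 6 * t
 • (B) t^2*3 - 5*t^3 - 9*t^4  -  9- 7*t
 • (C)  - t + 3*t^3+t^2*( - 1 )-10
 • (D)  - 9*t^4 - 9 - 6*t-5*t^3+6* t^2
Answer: A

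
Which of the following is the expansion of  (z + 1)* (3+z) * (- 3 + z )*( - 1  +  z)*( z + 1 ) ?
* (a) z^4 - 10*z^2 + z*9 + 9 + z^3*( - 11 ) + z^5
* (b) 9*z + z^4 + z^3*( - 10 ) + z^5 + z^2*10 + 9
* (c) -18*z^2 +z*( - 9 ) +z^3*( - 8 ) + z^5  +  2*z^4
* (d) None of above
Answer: d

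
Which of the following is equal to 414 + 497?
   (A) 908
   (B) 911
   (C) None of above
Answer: B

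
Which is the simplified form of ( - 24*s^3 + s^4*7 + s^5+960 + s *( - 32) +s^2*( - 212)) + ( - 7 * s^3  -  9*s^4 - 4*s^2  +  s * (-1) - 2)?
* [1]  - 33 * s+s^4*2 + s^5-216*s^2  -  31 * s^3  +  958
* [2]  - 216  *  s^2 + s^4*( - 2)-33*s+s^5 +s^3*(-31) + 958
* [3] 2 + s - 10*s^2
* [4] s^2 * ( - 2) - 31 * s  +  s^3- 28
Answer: 2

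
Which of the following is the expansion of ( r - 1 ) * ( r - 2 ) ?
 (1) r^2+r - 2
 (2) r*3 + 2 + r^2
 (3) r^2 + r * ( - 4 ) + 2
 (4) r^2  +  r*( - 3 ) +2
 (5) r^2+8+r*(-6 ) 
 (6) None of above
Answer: 4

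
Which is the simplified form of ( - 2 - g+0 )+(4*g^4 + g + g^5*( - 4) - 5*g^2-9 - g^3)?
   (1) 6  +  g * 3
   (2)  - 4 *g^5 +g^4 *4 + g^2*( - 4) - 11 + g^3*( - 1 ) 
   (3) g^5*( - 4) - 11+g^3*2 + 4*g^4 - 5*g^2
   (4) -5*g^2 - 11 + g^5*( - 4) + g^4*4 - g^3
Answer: 4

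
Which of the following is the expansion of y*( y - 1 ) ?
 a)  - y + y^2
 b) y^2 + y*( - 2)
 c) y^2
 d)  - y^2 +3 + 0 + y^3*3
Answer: a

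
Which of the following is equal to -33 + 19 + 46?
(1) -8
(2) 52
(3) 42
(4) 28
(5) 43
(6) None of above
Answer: 6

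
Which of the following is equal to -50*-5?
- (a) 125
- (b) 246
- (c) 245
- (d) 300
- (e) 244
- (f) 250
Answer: f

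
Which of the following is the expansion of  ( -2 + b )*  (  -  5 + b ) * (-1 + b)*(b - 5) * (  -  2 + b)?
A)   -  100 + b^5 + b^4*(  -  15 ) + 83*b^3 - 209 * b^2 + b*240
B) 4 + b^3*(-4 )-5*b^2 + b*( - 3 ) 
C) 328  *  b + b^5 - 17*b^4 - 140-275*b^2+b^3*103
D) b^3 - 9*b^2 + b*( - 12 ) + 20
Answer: A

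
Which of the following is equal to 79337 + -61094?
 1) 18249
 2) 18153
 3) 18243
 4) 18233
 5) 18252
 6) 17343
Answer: 3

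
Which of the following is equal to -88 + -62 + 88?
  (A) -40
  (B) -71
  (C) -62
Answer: C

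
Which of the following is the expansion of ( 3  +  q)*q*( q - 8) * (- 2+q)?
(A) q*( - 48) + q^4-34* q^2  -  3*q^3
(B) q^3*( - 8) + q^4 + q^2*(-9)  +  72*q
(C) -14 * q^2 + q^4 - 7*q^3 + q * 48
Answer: C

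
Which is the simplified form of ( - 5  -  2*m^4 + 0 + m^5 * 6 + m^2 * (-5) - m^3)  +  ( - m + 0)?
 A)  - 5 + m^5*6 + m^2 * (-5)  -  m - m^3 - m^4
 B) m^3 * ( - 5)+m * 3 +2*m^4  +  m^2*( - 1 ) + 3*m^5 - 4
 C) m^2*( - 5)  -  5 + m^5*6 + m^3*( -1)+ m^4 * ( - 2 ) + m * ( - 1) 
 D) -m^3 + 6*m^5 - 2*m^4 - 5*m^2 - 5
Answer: C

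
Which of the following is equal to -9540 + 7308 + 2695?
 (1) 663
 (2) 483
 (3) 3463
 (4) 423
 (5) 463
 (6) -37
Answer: 5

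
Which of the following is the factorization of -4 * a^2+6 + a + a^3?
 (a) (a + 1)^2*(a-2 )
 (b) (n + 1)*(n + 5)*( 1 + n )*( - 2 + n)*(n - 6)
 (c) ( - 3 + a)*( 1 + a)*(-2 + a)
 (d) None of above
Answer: c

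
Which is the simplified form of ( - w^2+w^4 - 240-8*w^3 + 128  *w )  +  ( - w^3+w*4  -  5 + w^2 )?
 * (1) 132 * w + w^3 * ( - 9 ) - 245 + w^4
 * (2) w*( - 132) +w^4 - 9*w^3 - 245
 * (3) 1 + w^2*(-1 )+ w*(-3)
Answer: 1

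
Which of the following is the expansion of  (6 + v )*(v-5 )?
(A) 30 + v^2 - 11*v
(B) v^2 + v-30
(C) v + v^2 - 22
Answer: B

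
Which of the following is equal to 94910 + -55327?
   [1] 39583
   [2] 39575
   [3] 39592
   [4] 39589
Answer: 1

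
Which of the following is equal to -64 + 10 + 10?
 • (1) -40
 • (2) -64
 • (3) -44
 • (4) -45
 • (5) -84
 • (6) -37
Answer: 3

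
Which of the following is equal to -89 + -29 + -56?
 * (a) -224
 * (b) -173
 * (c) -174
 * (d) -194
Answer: c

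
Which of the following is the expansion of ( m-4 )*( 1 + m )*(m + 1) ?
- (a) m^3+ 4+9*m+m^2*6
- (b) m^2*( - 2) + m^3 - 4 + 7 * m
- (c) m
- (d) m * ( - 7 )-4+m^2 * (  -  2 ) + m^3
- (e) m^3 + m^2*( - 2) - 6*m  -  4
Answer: d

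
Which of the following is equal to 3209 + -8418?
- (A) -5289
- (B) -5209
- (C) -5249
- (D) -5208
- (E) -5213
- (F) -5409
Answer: B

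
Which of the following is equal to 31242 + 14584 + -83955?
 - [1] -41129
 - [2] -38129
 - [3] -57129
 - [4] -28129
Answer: 2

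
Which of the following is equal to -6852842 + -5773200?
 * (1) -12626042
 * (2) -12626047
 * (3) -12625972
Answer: 1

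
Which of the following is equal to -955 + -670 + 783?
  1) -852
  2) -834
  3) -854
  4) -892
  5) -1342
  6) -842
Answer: 6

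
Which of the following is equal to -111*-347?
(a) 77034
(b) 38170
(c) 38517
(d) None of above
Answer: c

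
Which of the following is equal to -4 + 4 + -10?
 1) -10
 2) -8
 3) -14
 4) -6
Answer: 1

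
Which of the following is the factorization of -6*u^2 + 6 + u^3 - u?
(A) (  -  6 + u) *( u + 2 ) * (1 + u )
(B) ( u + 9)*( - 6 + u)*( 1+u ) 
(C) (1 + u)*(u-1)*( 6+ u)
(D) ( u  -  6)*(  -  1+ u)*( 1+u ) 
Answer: D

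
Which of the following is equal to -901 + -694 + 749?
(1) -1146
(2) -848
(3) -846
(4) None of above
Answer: 3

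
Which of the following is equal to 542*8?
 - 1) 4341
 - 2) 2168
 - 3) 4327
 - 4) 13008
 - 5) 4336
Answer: 5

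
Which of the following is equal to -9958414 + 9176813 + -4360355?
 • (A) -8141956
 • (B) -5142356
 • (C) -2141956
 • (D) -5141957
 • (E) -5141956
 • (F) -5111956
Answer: E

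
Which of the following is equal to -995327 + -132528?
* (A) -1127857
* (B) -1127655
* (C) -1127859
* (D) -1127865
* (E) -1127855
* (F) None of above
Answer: E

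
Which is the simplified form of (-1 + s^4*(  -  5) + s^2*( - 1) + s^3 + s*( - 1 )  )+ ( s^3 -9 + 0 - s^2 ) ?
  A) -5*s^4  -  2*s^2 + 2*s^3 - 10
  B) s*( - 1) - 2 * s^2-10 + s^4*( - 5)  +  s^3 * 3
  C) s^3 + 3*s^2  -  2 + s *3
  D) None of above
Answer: D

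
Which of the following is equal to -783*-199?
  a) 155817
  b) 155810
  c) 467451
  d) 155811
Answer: a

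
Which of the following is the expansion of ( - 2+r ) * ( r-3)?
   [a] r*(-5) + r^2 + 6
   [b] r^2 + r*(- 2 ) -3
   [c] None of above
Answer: a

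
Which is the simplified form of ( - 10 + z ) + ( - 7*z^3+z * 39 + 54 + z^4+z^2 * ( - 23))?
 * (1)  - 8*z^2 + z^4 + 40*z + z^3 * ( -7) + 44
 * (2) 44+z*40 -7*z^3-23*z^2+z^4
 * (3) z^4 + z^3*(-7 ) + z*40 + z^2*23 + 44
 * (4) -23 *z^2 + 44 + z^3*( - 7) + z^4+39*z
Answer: 2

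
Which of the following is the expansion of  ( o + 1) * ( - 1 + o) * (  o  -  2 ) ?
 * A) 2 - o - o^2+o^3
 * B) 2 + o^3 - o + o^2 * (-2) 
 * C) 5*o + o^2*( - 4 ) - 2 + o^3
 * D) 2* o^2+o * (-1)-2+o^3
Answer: B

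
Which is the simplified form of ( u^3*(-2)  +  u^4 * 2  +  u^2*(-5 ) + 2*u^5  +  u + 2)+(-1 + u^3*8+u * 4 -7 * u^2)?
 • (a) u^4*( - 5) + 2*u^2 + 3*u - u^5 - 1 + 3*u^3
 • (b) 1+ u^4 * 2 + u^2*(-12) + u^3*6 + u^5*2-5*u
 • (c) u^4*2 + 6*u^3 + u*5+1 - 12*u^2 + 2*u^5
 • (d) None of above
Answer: c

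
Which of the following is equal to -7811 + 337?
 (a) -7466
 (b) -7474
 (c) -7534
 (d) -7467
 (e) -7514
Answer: b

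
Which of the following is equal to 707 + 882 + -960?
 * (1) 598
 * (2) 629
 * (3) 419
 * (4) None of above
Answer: 2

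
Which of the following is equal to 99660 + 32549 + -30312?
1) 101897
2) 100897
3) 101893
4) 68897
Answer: 1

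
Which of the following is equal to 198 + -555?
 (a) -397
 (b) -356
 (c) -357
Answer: c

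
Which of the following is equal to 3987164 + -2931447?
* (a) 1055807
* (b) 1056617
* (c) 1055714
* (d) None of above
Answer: d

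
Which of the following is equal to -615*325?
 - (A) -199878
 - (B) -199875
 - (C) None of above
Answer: B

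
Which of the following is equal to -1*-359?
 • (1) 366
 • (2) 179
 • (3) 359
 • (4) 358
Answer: 3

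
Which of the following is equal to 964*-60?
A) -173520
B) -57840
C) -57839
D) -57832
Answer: B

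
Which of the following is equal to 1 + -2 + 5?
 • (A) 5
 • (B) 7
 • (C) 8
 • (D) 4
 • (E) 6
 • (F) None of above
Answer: D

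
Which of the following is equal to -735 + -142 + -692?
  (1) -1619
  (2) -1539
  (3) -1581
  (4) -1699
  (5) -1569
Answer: 5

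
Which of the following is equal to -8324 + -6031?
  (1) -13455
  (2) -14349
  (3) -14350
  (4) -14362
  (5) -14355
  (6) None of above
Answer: 5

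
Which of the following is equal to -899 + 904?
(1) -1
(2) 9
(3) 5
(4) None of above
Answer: 3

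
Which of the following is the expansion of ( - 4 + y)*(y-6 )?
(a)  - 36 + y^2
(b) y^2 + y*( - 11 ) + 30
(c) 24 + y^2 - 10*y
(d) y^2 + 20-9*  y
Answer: c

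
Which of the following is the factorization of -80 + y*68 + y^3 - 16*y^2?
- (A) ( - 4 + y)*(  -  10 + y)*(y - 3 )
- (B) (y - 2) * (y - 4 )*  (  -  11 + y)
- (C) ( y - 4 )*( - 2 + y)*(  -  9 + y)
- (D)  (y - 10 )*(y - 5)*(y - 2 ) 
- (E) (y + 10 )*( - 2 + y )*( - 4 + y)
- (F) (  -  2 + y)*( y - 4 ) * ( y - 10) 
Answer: F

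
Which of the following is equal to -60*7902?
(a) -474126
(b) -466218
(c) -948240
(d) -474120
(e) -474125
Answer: d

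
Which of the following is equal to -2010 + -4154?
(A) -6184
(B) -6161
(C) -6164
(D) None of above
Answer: C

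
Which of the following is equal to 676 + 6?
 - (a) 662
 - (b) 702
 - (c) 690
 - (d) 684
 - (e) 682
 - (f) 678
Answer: e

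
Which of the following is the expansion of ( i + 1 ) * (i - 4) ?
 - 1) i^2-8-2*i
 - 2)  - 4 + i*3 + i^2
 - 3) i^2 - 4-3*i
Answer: 3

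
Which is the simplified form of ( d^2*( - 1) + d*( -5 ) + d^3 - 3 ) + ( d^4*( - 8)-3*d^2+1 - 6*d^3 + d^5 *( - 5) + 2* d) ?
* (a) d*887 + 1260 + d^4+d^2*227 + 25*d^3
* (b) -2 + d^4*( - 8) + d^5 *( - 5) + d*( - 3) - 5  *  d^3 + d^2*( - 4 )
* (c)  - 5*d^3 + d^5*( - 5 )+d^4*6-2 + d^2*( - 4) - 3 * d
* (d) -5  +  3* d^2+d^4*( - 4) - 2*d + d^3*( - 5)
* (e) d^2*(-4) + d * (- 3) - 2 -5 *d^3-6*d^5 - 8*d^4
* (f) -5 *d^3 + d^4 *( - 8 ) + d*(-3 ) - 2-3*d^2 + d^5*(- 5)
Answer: b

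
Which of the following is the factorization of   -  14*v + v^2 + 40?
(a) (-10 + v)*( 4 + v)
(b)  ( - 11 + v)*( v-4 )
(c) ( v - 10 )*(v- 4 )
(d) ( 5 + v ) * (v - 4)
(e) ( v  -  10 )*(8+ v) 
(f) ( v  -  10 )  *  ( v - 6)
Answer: c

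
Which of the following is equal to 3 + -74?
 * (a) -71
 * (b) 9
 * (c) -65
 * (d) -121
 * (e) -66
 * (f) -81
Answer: a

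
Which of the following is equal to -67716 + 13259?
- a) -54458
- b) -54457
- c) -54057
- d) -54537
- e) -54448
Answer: b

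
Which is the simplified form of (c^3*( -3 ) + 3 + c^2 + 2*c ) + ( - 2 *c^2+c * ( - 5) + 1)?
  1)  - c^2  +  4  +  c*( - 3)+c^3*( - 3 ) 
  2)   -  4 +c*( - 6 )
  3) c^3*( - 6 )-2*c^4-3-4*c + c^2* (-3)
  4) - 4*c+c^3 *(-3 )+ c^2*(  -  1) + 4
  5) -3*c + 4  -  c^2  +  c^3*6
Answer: 1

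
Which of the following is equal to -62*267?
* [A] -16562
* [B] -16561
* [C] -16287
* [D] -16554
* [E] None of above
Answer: D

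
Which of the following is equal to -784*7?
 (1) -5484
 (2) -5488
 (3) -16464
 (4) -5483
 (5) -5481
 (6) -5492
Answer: 2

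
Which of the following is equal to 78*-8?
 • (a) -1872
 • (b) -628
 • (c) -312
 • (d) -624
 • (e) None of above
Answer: d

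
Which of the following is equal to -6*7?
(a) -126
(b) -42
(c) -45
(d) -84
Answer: b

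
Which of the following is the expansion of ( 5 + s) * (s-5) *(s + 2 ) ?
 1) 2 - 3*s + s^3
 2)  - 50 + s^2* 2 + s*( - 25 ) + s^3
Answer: 2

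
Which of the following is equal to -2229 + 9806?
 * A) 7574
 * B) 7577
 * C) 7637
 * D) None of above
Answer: B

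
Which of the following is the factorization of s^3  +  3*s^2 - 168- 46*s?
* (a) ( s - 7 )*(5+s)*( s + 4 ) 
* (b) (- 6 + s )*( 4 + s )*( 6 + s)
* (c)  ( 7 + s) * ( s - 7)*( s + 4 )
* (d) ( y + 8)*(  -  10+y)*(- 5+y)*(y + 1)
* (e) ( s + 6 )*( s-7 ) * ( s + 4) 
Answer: e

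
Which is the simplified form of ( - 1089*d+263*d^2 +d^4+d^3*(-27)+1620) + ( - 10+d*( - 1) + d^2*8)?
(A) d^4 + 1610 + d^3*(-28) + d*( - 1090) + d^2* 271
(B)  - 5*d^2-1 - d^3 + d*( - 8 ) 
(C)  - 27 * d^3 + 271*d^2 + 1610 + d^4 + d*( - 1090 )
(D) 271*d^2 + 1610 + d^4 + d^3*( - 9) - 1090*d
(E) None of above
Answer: C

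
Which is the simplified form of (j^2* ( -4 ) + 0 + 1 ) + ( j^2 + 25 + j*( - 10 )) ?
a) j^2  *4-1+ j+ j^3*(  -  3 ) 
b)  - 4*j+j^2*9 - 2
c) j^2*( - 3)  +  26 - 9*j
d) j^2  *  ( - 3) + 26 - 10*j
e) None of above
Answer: d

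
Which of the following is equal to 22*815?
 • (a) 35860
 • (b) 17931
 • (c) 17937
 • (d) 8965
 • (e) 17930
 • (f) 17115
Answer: e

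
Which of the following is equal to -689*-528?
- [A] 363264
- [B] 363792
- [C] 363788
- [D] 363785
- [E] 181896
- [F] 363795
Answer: B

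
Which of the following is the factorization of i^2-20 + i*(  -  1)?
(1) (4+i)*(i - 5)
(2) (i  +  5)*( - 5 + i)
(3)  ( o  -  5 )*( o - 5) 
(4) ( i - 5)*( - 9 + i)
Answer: 1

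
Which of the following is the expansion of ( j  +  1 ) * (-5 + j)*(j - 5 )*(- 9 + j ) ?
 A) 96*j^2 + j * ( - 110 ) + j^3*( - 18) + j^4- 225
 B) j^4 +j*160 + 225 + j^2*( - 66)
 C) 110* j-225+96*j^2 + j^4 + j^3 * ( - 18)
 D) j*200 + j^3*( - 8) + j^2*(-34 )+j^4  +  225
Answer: A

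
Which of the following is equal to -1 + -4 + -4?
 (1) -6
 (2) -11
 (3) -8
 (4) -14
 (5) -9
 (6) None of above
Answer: 5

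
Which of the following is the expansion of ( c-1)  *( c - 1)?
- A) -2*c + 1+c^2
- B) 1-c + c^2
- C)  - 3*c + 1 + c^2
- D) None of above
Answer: A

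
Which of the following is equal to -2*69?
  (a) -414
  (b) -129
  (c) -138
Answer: c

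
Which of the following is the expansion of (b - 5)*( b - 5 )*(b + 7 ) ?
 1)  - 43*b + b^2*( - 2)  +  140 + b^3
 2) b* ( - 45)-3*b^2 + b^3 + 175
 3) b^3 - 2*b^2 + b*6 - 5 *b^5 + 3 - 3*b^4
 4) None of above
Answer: 2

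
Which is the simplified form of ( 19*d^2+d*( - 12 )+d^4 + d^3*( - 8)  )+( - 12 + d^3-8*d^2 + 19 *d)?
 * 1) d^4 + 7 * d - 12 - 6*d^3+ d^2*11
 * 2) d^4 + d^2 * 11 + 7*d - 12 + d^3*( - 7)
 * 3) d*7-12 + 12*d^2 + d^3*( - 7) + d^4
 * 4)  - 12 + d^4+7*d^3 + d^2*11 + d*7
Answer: 2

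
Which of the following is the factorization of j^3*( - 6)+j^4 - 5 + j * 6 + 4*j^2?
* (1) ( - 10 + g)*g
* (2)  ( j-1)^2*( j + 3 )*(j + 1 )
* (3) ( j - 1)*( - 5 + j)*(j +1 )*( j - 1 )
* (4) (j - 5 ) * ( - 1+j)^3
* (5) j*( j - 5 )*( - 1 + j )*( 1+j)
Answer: 3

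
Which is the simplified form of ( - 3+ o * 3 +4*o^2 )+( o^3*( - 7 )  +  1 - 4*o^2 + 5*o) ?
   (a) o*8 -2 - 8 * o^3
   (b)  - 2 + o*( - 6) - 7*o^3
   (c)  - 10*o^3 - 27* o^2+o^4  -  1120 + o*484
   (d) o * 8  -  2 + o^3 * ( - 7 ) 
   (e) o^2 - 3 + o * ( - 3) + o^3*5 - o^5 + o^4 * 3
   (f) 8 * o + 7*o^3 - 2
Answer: d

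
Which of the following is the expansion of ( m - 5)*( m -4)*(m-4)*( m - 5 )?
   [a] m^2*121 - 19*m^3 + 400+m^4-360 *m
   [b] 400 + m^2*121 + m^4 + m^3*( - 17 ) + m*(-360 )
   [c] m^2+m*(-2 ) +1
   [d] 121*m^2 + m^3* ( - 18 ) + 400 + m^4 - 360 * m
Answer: d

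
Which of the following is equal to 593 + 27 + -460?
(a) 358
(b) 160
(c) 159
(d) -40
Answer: b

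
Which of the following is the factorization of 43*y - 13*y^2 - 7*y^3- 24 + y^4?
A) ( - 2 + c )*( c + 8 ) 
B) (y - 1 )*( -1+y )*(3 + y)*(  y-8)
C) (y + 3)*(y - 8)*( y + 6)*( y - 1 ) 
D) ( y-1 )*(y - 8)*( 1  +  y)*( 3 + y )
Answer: B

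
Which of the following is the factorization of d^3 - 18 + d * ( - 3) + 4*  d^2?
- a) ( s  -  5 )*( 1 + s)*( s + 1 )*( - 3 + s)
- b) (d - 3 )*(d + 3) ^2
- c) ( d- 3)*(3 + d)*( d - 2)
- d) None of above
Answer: d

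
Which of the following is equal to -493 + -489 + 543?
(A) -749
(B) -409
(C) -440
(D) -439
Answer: D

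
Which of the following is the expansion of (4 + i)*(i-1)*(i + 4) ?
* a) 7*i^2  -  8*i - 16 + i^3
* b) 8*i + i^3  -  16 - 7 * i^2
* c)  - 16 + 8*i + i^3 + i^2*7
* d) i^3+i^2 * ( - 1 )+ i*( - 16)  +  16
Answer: c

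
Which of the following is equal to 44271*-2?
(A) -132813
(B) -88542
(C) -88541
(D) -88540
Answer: B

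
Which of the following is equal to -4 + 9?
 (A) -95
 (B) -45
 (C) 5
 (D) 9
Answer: C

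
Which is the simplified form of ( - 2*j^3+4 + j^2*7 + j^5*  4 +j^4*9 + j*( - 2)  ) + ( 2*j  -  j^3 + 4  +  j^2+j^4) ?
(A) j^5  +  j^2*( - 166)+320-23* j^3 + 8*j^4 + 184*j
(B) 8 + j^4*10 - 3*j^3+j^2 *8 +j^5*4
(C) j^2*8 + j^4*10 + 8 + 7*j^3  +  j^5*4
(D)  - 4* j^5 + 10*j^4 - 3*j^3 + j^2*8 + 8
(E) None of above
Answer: B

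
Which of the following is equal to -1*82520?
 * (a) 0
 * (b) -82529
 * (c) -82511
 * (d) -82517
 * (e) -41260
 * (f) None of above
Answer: f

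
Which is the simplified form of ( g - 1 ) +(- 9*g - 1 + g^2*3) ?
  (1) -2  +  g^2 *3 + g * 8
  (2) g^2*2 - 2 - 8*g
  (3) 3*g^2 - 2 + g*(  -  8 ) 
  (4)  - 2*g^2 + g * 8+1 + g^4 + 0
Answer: 3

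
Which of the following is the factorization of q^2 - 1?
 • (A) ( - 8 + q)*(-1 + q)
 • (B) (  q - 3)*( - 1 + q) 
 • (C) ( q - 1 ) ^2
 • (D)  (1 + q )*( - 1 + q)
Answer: D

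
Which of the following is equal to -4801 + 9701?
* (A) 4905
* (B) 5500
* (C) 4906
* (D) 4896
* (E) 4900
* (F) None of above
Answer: E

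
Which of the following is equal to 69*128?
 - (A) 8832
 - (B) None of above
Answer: A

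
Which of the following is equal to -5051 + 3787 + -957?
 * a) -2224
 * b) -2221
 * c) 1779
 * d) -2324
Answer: b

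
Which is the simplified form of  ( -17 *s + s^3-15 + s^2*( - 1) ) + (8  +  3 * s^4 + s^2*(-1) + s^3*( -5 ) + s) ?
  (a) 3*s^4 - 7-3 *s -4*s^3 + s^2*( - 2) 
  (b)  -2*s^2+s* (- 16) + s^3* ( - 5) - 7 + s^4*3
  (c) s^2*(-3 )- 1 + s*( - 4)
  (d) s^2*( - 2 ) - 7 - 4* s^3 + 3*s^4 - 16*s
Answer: d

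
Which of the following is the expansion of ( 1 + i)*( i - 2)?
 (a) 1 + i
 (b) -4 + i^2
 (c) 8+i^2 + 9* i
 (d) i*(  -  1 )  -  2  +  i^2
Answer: d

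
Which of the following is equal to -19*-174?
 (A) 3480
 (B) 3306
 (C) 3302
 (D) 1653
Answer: B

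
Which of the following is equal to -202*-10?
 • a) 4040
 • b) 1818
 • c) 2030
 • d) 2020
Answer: d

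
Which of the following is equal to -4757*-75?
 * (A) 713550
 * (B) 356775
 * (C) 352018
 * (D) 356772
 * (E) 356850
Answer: B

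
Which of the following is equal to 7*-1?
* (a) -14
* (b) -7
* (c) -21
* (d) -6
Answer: b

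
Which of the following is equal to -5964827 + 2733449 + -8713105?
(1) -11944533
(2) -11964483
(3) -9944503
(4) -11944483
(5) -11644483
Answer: 4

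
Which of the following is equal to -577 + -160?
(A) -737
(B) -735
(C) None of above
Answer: A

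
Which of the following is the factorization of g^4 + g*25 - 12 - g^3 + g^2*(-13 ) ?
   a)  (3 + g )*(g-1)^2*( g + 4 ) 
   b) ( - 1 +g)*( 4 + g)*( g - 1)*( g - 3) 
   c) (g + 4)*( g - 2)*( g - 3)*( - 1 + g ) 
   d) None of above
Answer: b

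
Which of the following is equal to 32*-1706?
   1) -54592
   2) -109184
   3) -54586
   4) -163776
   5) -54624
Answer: 1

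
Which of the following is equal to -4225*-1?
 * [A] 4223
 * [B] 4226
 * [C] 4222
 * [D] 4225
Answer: D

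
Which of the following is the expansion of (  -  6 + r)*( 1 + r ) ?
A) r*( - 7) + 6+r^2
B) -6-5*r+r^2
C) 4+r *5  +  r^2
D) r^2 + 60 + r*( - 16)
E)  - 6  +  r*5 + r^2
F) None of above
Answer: B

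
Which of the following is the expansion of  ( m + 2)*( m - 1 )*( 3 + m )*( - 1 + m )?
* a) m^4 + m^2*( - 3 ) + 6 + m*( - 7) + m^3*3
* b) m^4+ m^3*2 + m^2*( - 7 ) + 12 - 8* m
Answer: a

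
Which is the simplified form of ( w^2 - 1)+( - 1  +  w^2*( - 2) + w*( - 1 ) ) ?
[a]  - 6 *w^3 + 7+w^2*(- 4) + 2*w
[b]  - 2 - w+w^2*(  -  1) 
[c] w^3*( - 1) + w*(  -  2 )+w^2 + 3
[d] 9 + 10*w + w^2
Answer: b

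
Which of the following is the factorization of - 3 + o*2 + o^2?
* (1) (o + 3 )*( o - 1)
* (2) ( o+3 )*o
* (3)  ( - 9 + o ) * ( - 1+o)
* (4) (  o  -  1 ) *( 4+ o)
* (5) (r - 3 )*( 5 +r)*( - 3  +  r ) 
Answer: 1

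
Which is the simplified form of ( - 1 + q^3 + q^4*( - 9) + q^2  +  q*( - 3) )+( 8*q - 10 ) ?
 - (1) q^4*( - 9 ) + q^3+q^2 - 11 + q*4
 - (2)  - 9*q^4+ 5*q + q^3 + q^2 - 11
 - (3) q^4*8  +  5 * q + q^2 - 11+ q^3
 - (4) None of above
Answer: 2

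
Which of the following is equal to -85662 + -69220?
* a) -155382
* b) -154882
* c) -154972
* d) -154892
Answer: b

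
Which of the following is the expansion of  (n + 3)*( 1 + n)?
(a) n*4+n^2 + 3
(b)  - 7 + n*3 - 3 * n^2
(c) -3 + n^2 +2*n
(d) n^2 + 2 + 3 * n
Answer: a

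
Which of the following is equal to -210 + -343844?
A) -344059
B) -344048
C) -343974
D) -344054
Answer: D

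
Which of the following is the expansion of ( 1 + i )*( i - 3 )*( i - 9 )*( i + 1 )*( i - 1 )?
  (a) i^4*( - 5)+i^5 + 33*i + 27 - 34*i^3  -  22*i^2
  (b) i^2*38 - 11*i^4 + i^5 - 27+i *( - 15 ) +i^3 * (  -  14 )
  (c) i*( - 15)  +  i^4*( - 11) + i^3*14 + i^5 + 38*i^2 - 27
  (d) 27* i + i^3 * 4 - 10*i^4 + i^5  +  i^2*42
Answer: c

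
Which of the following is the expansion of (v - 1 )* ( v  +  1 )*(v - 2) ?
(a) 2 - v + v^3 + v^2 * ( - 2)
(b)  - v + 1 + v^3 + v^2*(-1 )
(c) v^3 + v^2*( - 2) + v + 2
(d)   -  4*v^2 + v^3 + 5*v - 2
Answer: a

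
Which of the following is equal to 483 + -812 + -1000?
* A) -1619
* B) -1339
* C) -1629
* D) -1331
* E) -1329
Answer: E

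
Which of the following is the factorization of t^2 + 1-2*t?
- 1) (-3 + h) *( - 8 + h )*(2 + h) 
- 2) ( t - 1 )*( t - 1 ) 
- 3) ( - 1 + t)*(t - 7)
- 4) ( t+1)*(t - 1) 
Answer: 2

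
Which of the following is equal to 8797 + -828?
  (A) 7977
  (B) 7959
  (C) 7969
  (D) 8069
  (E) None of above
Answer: C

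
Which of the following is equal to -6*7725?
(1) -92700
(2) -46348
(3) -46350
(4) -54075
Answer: 3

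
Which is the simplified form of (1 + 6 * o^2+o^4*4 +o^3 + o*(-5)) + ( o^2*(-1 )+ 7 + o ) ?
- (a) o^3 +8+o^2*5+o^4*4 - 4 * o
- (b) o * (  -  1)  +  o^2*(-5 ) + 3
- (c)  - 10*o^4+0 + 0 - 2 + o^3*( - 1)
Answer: a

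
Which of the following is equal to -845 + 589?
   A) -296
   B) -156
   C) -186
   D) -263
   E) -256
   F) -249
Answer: E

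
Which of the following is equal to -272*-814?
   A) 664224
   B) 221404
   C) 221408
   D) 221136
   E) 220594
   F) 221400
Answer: C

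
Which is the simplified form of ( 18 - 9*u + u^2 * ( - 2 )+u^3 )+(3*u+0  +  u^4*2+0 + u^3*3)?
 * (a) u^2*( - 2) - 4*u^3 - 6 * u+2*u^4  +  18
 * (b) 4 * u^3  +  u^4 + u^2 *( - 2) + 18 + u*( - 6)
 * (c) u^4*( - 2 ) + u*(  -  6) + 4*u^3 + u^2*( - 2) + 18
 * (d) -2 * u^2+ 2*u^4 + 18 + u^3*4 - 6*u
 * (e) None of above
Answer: d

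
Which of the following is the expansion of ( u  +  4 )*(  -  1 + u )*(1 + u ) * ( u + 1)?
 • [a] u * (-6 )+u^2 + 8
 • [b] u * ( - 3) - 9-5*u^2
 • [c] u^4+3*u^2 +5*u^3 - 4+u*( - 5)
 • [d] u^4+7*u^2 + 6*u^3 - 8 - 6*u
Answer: c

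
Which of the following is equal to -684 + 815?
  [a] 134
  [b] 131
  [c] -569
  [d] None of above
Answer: b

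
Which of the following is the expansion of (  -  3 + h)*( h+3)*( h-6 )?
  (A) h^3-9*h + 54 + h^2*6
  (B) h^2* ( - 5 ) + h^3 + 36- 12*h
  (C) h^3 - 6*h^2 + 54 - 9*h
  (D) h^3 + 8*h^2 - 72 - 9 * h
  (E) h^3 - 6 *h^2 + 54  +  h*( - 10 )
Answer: C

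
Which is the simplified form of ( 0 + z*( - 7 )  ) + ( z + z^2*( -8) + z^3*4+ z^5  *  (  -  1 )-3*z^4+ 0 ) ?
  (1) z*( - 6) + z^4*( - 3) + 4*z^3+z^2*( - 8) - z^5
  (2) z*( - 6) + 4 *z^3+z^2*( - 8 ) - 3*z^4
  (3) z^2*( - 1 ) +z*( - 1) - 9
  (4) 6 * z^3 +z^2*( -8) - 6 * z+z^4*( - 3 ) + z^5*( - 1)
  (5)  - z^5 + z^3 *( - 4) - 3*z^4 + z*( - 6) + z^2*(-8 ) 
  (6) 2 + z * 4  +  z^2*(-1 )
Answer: 1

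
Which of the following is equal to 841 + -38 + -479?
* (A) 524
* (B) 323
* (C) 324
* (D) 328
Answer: C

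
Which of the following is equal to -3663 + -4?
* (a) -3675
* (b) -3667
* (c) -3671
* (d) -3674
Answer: b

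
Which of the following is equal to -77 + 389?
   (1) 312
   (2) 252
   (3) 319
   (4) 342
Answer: 1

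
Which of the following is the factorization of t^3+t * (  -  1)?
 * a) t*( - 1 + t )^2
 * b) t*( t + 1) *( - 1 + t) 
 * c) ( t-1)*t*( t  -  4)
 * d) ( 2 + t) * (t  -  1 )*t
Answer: b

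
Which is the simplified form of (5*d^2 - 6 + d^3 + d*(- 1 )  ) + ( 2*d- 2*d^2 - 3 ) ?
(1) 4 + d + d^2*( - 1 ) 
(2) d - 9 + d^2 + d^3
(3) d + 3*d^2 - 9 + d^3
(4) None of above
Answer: 3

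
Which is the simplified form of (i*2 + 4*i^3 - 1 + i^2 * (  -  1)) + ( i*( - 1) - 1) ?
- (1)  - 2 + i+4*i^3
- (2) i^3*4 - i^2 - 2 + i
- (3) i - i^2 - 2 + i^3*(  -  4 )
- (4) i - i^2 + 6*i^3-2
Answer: 2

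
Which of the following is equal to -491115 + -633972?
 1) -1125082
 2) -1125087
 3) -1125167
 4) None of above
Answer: 2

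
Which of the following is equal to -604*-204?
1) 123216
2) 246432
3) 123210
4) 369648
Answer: 1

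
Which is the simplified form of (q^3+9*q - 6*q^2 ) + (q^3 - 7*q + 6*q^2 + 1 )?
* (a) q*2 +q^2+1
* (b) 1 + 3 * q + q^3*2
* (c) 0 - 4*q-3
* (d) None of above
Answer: d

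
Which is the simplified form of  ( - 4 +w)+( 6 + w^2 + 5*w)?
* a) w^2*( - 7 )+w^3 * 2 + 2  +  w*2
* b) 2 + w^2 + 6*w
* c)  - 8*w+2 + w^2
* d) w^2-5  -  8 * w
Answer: b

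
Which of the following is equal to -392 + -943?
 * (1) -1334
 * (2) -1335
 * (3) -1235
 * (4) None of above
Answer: 2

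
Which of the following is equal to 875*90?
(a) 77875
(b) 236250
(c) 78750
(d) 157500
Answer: c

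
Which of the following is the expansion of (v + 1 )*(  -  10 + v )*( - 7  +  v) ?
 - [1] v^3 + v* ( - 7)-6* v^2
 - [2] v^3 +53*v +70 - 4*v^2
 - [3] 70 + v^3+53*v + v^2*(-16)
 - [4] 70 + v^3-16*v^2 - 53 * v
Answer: 3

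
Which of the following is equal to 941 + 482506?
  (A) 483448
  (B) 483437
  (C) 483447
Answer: C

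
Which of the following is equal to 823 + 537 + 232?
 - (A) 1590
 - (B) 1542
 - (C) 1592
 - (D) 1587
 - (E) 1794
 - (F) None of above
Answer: C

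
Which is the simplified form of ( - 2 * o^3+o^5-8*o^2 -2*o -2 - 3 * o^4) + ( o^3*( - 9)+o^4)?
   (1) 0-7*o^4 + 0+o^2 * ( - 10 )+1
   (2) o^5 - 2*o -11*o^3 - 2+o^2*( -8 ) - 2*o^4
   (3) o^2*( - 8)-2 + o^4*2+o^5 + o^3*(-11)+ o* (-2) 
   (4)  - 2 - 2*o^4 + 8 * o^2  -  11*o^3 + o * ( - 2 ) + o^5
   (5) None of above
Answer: 2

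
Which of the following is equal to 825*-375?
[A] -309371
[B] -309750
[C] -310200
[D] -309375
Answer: D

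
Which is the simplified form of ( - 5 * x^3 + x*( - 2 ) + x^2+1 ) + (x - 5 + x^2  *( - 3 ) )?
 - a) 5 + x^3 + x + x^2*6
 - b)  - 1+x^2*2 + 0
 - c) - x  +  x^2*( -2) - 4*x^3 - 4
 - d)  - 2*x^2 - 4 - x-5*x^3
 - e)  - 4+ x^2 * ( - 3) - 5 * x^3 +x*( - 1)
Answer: d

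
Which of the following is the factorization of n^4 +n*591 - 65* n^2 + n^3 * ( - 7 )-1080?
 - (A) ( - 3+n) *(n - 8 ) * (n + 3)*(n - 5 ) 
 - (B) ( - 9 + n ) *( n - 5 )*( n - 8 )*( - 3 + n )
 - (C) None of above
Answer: C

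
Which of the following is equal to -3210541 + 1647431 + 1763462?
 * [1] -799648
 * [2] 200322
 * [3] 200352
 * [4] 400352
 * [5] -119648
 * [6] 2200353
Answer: 3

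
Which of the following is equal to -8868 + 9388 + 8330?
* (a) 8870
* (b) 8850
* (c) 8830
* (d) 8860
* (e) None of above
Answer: b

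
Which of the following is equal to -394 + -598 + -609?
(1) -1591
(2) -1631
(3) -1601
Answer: 3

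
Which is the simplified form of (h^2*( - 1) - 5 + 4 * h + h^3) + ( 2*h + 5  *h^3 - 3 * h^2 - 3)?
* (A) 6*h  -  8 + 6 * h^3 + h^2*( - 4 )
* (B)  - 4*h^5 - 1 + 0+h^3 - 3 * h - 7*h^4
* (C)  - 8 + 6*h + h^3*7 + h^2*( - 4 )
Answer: A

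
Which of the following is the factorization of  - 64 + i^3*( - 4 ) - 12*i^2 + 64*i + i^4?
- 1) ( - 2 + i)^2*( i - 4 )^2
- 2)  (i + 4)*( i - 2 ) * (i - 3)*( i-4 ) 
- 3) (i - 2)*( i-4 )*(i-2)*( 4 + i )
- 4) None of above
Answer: 3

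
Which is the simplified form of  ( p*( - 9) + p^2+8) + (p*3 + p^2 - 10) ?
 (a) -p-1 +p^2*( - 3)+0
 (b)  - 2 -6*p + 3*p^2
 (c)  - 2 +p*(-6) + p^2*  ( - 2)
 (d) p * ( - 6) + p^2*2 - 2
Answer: d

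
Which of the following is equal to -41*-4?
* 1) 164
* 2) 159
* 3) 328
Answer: 1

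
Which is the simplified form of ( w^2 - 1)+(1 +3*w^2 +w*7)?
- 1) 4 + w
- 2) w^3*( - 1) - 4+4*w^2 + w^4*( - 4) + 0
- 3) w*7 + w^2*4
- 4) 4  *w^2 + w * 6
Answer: 3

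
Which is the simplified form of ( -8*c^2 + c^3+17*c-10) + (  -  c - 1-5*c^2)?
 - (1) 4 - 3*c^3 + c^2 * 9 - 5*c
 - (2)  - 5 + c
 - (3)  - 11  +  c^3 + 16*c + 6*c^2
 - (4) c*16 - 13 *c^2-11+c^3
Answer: 4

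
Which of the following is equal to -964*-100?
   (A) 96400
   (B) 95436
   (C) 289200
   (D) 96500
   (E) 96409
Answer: A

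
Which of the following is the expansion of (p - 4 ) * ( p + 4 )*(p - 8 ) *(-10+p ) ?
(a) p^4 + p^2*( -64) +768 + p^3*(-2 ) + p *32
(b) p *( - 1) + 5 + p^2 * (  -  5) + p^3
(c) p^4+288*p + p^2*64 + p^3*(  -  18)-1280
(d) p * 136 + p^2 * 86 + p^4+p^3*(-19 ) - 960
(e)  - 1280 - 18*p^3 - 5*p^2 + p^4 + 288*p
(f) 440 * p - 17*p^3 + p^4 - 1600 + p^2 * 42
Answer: c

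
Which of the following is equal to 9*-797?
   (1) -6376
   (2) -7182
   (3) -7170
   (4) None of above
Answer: 4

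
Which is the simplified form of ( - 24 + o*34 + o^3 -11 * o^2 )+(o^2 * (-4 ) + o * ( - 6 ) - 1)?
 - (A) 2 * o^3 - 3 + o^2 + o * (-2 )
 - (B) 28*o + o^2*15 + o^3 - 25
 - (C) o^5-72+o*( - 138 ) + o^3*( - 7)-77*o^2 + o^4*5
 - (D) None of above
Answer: D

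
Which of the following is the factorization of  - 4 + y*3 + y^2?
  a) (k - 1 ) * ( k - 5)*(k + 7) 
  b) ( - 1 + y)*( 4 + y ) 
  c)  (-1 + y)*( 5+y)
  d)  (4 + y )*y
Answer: b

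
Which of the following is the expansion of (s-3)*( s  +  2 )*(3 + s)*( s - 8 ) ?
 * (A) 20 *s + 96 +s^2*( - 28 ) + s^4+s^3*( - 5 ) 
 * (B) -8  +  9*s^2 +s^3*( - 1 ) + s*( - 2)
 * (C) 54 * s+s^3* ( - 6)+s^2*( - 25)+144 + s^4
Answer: C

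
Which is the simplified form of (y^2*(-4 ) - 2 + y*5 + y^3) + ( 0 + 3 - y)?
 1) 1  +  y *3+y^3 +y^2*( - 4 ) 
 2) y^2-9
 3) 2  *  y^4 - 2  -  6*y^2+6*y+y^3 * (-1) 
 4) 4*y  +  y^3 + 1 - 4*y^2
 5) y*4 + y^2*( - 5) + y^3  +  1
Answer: 4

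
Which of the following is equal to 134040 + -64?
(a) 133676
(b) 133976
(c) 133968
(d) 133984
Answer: b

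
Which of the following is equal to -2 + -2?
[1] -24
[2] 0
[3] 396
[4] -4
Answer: 4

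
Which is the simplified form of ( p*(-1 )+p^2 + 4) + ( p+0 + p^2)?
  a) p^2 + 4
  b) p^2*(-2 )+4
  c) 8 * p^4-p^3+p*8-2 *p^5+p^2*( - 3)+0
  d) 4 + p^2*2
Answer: d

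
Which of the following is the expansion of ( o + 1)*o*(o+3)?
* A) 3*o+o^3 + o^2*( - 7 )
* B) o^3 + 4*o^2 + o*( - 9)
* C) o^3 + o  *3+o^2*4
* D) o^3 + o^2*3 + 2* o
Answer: C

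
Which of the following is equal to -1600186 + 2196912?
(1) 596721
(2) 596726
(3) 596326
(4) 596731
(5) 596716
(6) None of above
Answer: 2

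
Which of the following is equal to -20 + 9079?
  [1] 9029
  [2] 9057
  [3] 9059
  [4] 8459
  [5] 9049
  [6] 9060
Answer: 3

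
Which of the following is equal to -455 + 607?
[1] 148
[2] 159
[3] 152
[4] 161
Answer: 3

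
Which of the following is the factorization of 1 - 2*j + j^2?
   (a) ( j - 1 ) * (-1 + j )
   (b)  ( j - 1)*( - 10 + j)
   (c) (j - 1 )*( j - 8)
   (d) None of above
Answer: a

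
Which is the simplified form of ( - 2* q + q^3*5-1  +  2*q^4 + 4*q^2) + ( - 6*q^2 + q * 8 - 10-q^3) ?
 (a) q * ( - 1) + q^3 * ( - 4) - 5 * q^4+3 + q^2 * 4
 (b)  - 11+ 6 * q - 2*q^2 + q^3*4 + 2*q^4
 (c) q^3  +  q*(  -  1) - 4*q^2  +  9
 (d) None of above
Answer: b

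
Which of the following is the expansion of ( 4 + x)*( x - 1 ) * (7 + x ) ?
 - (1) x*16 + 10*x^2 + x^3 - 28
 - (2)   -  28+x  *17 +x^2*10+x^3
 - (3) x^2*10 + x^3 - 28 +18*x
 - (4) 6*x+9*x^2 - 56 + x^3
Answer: 2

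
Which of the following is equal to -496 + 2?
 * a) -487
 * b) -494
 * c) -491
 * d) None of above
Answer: b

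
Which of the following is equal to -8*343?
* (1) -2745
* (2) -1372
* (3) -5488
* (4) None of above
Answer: 4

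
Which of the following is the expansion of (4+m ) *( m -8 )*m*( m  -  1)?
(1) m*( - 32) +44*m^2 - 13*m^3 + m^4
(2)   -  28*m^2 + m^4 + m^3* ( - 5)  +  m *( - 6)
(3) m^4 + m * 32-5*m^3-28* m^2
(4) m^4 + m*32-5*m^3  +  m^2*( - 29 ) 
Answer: 3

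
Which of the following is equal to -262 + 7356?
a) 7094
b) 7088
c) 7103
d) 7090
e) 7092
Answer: a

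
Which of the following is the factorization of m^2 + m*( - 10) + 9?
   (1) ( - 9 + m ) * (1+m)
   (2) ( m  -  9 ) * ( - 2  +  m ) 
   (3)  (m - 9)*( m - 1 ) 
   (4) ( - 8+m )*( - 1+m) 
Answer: 3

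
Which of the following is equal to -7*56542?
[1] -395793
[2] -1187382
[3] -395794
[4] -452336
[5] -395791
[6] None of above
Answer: 3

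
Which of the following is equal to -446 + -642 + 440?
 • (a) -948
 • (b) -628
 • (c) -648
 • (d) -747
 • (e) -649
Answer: c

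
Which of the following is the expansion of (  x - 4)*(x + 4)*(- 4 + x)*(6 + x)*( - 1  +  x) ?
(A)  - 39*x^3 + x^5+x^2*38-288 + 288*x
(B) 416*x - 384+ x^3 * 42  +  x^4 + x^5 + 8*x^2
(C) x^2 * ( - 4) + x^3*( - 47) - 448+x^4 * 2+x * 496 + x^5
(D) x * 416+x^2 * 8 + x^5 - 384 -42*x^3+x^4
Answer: D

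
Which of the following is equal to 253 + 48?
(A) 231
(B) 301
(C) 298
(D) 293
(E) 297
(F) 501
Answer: B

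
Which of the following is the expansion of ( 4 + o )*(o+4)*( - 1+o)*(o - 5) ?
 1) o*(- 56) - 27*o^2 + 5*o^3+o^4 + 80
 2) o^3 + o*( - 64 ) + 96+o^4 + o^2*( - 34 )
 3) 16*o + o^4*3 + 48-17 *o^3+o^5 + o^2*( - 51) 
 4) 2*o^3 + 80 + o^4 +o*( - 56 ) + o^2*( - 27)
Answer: 4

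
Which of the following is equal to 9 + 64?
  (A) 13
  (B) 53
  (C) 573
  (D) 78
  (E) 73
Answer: E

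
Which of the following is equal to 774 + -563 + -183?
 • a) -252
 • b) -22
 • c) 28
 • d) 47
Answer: c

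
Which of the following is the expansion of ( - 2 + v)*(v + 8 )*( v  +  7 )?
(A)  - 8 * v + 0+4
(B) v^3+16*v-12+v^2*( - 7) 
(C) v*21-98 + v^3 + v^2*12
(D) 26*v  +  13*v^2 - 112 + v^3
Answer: D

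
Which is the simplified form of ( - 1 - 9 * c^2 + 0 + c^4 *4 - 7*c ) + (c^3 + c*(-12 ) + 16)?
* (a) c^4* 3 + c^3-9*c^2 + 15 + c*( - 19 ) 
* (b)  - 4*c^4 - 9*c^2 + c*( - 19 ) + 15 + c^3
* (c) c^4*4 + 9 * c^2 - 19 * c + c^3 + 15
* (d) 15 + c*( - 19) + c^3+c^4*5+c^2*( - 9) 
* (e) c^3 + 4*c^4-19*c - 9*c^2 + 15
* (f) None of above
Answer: e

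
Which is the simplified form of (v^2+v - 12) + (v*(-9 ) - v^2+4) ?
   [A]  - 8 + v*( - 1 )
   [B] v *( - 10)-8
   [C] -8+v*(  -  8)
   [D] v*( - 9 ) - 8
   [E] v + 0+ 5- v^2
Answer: C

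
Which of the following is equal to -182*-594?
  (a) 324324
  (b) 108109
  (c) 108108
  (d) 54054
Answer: c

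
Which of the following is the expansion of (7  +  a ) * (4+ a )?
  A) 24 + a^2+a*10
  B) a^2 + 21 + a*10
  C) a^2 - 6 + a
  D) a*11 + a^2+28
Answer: D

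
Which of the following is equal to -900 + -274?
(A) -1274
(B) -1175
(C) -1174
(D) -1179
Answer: C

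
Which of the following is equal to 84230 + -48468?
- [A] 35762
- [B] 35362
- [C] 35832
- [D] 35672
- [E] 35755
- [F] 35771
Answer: A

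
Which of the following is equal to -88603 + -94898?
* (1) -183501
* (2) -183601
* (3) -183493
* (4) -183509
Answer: 1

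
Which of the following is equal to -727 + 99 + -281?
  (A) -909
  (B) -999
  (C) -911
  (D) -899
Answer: A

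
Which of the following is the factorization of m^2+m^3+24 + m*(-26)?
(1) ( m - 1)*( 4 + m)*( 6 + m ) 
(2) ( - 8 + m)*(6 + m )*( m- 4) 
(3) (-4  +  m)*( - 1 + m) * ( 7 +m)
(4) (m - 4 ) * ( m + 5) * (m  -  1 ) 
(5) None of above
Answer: 5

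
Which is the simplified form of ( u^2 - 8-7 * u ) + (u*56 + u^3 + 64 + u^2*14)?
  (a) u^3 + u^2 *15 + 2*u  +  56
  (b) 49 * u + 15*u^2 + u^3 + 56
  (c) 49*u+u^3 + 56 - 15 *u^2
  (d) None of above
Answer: b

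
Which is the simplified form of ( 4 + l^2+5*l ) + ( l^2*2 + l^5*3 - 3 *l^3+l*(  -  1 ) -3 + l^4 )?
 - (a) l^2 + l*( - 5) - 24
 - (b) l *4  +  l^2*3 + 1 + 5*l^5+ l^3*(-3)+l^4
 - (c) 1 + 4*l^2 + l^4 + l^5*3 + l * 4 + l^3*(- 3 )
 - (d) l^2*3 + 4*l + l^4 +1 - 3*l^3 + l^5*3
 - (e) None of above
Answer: d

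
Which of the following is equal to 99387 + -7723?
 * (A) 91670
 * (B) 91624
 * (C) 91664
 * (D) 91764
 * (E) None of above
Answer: C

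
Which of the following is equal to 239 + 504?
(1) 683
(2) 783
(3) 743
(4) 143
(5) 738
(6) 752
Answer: 3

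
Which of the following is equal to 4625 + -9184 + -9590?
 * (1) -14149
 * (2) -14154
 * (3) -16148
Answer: 1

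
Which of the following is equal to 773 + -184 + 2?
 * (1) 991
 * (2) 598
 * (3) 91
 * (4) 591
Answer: 4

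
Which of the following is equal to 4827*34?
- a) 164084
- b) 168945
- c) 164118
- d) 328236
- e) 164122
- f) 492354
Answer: c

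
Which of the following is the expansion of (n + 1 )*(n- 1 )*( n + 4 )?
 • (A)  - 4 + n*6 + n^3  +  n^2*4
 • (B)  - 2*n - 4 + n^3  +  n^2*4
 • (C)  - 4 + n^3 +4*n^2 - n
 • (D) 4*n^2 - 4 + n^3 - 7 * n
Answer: C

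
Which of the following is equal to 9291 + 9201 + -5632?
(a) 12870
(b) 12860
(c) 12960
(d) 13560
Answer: b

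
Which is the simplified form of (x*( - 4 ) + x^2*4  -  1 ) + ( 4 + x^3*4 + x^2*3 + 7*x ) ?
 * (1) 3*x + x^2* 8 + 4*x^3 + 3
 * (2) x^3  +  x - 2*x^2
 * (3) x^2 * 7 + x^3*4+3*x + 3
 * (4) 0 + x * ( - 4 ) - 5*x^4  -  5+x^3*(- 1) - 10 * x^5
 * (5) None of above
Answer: 3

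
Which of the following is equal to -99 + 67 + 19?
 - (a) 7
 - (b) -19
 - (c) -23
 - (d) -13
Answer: d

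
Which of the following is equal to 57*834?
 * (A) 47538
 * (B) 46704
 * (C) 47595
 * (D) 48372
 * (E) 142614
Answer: A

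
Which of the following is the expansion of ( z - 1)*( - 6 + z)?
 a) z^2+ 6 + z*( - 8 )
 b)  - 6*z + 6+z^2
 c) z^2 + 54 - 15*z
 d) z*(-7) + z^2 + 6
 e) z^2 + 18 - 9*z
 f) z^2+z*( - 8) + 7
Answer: d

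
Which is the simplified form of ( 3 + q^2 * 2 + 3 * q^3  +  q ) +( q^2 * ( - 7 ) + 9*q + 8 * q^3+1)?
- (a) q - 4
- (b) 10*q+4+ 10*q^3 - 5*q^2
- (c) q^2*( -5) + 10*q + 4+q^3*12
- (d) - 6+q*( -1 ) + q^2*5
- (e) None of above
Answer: e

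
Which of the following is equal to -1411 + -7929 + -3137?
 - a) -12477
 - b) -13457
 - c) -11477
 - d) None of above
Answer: a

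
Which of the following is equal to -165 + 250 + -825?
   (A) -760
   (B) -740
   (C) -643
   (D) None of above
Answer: B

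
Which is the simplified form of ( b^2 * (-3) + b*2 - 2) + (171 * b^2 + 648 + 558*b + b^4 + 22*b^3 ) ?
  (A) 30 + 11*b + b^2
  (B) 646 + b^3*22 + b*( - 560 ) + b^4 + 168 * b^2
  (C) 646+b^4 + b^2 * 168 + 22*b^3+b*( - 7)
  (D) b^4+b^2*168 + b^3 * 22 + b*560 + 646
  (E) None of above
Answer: D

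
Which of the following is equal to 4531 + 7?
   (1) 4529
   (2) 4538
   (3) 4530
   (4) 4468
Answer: 2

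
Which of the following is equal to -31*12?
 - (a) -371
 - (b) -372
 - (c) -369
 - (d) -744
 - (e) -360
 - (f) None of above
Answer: b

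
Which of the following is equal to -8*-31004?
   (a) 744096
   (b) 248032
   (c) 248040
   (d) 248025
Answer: b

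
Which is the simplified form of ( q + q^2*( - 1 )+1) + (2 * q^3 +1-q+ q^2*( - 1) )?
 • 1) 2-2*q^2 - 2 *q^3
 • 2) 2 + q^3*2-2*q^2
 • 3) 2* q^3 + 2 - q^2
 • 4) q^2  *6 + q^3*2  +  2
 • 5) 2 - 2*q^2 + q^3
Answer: 2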